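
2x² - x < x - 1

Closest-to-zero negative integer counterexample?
Testing negative integers from -1 downward:
x = -1: LHS = 2·(-1)² - (-1) = 3, RHS = (-1) - 1 = -2; 3 < -2 — FAILS  ← closest negative counterexample to 0

Answer: x = -1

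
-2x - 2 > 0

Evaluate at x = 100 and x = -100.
x = 100: LHS = -2·100 - 2 = -202; -202 > 0 — FAILS
x = -100: LHS = -2·(-100) - 2 = 198; 198 > 0 — holds

Answer: Partially: fails for x = 100, holds for x = -100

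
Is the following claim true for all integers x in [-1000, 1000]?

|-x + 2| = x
The claim fails at x = 0:
x = 0: LHS = |-0 + 2| = |2| = 2; 2 = 0 — FAILS

Because a single integer refutes it, the statement is false.

Answer: False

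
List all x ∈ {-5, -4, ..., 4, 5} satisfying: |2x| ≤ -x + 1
Holds for: {-1, 0}
Fails for: {-5, -4, -3, -2, 1, 2, 3, 4, 5}

Answer: {-1, 0}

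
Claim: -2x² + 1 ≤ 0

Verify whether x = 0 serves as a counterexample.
Substitute x = 0 into the relation:
x = 0: LHS = -2·0² + 1 = 1; 1 ≤ 0 — FAILS

Since the claim fails at x = 0, this value is a counterexample.

Answer: Yes, x = 0 is a counterexample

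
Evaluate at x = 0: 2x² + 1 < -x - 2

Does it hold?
x = 0: LHS = 2·0² + 1 = 1, RHS = -0 - 2 = -2; 1 < -2 — FAILS

The relation fails at x = 0, so x = 0 is a counterexample.

Answer: No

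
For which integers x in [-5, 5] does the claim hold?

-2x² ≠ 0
Holds for: {-5, -4, -3, -2, -1, 1, 2, 3, 4, 5}
Fails for: {0}

Answer: {-5, -4, -3, -2, -1, 1, 2, 3, 4, 5}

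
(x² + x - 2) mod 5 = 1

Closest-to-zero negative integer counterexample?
Testing negative integers from -1 downward:
x = -1: LHS = ((-1)² + (-1) - 2) mod 5 = (-2) mod 5 = 3; 3 = 1 — FAILS  ← closest negative counterexample to 0

Answer: x = -1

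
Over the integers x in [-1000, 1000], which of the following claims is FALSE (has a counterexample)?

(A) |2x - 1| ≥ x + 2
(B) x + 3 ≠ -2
(A) x = 0: LHS = |2·0 - 1| = |-1| = 1, RHS = 0 + 2 = 2; 1 ≥ 2 — FAILS
(B) x = -5: LHS = (-5) + 3 = -2; -2 ≠ -2 — FAILS

Answer: Both A and B are false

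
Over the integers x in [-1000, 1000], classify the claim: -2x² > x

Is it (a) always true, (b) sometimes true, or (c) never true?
Over all integers in [-1000, 1000], LHS − RHS is largest at x = 0, where it equals 0:
x = 0: LHS = -2·0² = 0; 0 > 0 — FAILS
At the ends of the range:
x = -1000: LHS = -2·(-1000)² = -2000000; -2000000 > -1000 — FAILS
x = 1000: LHS = -2·1000² = -2000000; -2000000 > 1000 — FAILS
Hence LHS − RHS is never positive, i.e. LHS ≤ RHS throughout, so the claimed relation (>) fails for every integer in [-1000, 1000].

No integer in the range satisfies it.

Answer: Never true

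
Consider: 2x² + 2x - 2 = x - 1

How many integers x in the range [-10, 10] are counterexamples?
Counterexamples in [-10, 10]: {-10, -9, -8, -7, -6, -5, -4, -3, -2, 0, 1, 2, 3, 4, 5, 6, 7, 8, 9, 10}.

Counting them gives 20 values.

Answer: 20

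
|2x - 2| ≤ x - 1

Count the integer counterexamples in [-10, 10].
Counterexamples in [-10, 10]: {-10, -9, -8, -7, -6, -5, -4, -3, -2, -1, 0, 2, 3, 4, 5, 6, 7, 8, 9, 10}.

Counting them gives 20 values.

Answer: 20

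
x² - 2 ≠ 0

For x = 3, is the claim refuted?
Substitute x = 3 into the relation:
x = 3: LHS = 3² - 2 = 7; 7 ≠ 0 — holds

The relation holds at x = 3, so it is not a counterexample.

Answer: No, x = 3 is not a counterexample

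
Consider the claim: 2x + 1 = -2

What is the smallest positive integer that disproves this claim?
Testing positive integers:
x = 1: LHS = 2·1 + 1 = 3; 3 = -2 — FAILS  ← smallest positive counterexample

Answer: x = 1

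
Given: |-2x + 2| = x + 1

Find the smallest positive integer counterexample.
Testing positive integers:
x = 1: LHS = |-2·1 + 2| = |0| = 0, RHS = 1 + 1 = 2; 0 = 2 — FAILS  ← smallest positive counterexample

Answer: x = 1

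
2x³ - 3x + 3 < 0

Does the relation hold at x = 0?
x = 0: LHS = 2·0³ - 3·0 + 3 = 3; 3 < 0 — FAILS

The relation fails at x = 0, so x = 0 is a counterexample.

Answer: No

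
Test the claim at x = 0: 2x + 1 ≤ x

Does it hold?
x = 0: LHS = 2·0 + 1 = 1; 1 ≤ 0 — FAILS

The relation fails at x = 0, so x = 0 is a counterexample.

Answer: No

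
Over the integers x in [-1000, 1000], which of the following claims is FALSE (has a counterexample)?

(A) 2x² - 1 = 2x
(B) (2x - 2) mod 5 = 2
(A) x = 0: LHS = 2·0² - 1 = -1, RHS = 2·0 = 0; -1 = 0 — FAILS
(B) x = 0: LHS = (2·0 - 2) mod 5 = (-2) mod 5 = 3; 3 = 2 — FAILS

Answer: Both A and B are false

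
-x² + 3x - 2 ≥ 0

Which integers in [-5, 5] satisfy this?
Holds for: {1, 2}
Fails for: {-5, -4, -3, -2, -1, 0, 3, 4, 5}

Answer: {1, 2}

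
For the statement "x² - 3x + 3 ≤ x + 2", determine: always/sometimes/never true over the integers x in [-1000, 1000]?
Holds at x = 1: LHS = 1² - 3·1 + 3 = 1, RHS = 1 + 2 = 3; 1 ≤ 3 — holds
Fails at x = 0: LHS = 0² - 3·0 + 3 = 3, RHS = 0 + 2 = 2; 3 ≤ 2 — FAILS
It is satisfied by some integers in the range but not all.

Answer: Sometimes true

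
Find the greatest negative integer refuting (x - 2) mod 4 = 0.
Testing negative integers from -1 downward:
x = -1: LHS = ((-1) - 2) mod 4 = (-3) mod 4 = 1; 1 = 0 — FAILS  ← closest negative counterexample to 0

Answer: x = -1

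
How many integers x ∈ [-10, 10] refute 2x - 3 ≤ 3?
Counterexamples in [-10, 10]: {4, 5, 6, 7, 8, 9, 10}.

Counting them gives 7 values.

Answer: 7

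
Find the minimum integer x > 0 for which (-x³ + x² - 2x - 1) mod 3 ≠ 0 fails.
Testing positive integers:
x = 1: LHS = (-1³ + 1² - 2·1 - 1) mod 3 = (-3) mod 3 = 0; 0 ≠ 0 — FAILS  ← smallest positive counterexample

Answer: x = 1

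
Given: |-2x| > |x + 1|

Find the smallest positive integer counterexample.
Testing positive integers:
x = 1: LHS = |-2·1| = |-2| = 2, RHS = |1 + 1| = |2| = 2; 2 > 2 — FAILS  ← smallest positive counterexample

Answer: x = 1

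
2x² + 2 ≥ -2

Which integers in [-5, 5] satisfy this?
Over all integers in [-5, 5], LHS − RHS is smallest at x = 0, where it equals 4:
x = 0: LHS = 2·0² + 2 = 2; 2 ≥ -2 — holds
At the ends of the range:
x = -5: LHS = 2·(-5)² + 2 = 52; 52 ≥ -2 — holds
x = 5: LHS = 2·5² + 2 = 52; 52 ≥ -2 — holds
Hence LHS − RHS is never negative, i.e. LHS ≥ RHS throughout, so the relation holds for every integer in [-5, 5].

Answer: All integers in [-5, 5]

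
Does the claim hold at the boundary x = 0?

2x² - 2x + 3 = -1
x = 0: LHS = 2·0² - 2·0 + 3 = 3; 3 = -1 — FAILS

The relation fails at x = 0, so x = 0 is a counterexample.

Answer: No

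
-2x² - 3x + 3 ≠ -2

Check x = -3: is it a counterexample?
Substitute x = -3 into the relation:
x = -3: LHS = -2·(-3)² - 3·(-3) + 3 = -6; -6 ≠ -2 — holds

The claim holds here, so x = -3 is not a counterexample. (A counterexample exists elsewhere, e.g. x = 1.)

Answer: No, x = -3 is not a counterexample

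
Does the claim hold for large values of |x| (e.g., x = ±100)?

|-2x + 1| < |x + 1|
x = 100: LHS = |-2·100 + 1| = |-199| = 199, RHS = |100 + 1| = |101| = 101; 199 < 101 — FAILS
x = -100: LHS = |-2·(-100) + 1| = |201| = 201, RHS = |(-100) + 1| = |-99| = 99; 201 < 99 — FAILS

Answer: No, fails for both x = 100 and x = -100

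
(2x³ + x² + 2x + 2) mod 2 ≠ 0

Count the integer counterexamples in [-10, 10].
Counterexamples in [-10, 10]: {-10, -8, -6, -4, -2, 0, 2, 4, 6, 8, 10}.

Counting them gives 11 values.

Answer: 11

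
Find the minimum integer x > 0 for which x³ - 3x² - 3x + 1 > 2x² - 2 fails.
Testing positive integers:
x = 1: LHS = 1³ - 3·1² - 3·1 + 1 = -4, RHS = 2·1² - 2 = 0; -4 > 0 — FAILS  ← smallest positive counterexample

Answer: x = 1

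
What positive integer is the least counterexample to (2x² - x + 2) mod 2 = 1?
Testing positive integers:
x = 1: LHS = (2·1² - 1 + 2) mod 2 = 3 mod 2 = 1; 1 = 1 — holds
x = 2: LHS = (2·2² - 2 + 2) mod 2 = 8 mod 2 = 0; 0 = 1 — FAILS  ← smallest positive counterexample

Answer: x = 2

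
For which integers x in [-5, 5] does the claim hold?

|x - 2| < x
Holds for: {2, 3, 4, 5}
Fails for: {-5, -4, -3, -2, -1, 0, 1}

Answer: {2, 3, 4, 5}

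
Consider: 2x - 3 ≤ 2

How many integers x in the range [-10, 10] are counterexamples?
Counterexamples in [-10, 10]: {3, 4, 5, 6, 7, 8, 9, 10}.

Counting them gives 8 values.

Answer: 8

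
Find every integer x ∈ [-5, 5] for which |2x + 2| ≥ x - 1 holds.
Over all integers in [-5, 5], LHS − RHS is smallest at x = -1, where it equals 2:
x = -1: LHS = |2·(-1) + 2| = |0| = 0, RHS = (-1) - 1 = -2; 0 ≥ -2 — holds
At the ends of the range:
x = -5: LHS = |2·(-5) + 2| = |-8| = 8, RHS = (-5) - 1 = -6; 8 ≥ -6 — holds
x = 5: LHS = |2·5 + 2| = |12| = 12, RHS = 5 - 1 = 4; 12 ≥ 4 — holds
Hence LHS − RHS is never negative, i.e. LHS ≥ RHS throughout, so the relation holds for every integer in [-5, 5].

Answer: All integers in [-5, 5]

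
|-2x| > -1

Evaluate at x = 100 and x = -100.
x = 100: LHS = |-2·100| = |-200| = 200; 200 > -1 — holds
x = -100: LHS = |-2·(-100)| = |200| = 200; 200 > -1 — holds

Answer: Yes, holds for both x = 100 and x = -100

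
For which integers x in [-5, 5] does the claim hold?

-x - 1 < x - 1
Holds for: {1, 2, 3, 4, 5}
Fails for: {-5, -4, -3, -2, -1, 0}

Answer: {1, 2, 3, 4, 5}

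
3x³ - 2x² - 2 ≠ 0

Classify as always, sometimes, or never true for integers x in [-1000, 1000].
Track d = LHS − RHS over the integers in [-1000, 1000]. Equality would need d = 0, but d changes sign only between consecutive integers, jumping over 0:
x = 1: LHS = 3·1³ - 2·1² - 2 = -1; -1 ≠ 0 — holds  (d = -1)
x = 2: LHS = 3·2³ - 2·2² - 2 = 14; 14 ≠ 0 — holds  (d = 14)
Away from these crossings d keeps a constant sign, and checking every integer in [-1000, 1000] confirms d ≠ 0 throughout. Hence the two sides are never equal, so the relation holds for every integer in [-1000, 1000].

No counterexample exists.

Answer: Always true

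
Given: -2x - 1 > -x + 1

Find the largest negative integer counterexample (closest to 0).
Testing negative integers from -1 downward:
x = -1: LHS = -2·(-1) - 1 = 1, RHS = -(-1) + 1 = 2; 1 > 2 — FAILS  ← closest negative counterexample to 0

Answer: x = -1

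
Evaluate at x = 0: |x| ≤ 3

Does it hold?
x = 0: LHS = |0| = 0; 0 ≤ 3 — holds

The relation is satisfied at x = 0.

Answer: Yes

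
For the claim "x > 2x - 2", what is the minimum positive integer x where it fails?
Testing positive integers:
x = 1: RHS = 2·1 - 2 = 0; 1 > 0 — holds
x = 2: RHS = 2·2 - 2 = 2; 2 > 2 — FAILS  ← smallest positive counterexample

Answer: x = 2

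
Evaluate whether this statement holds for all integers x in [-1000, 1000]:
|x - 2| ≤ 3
The claim fails at x = -2:
x = -2: LHS = |(-2) - 2| = |-4| = 4; 4 ≤ 3 — FAILS

Because a single integer refutes it, the statement is false.

Answer: False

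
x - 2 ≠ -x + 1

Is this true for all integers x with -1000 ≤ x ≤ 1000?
Track d = LHS − RHS over the integers in [-1000, 1000]. Equality would need d = 0, but d changes sign only between consecutive integers, jumping over 0:
x = 1: LHS = 1 - 2 = -1, RHS = -1 + 1 = 0; -1 ≠ 0 — holds  (d = -1)
x = 2: LHS = 2 - 2 = 0, RHS = -2 + 1 = -1; 0 ≠ -1 — holds  (d = 1)
Away from these crossings d keeps a constant sign, and checking every integer in [-1000, 1000] confirms d ≠ 0 throughout. Hence the two sides are never equal, so the relation holds for every integer in [-1000, 1000].

No counterexample exists.

Answer: True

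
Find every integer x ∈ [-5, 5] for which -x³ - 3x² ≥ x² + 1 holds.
Holds for: {-5}
Fails for: {-4, -3, -2, -1, 0, 1, 2, 3, 4, 5}

Answer: {-5}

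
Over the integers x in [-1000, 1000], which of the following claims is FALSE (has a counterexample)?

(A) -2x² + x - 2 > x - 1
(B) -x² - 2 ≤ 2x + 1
(A) x = 0: LHS = -2·0² + 0 - 2 = -2, RHS = 0 - 1 = -1; -2 > -1 — FAILS

(B) Over all integers in [-1000, 1000], LHS − RHS is largest at x = -1, where it equals -2:
x = -1: LHS = -(-1)² - 2 = -3, RHS = 2·(-1) + 1 = -1; -3 ≤ -1 — holds
At the ends of the range:
x = -1000: LHS = -(-1000)² - 2 = -1000002, RHS = 2·(-1000) + 1 = -1999; -1000002 ≤ -1999 — holds
x = 1000: LHS = -1000² - 2 = -1000002, RHS = 2·1000 + 1 = 2001; -1000002 ≤ 2001 — holds
Hence LHS − RHS is never positive, i.e. LHS ≤ RHS throughout, so the relation holds for every integer in [-1000, 1000].

Only (A) has a counterexample.

Answer: A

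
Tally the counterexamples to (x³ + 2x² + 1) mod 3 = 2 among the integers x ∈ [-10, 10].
Counterexamples in [-10, 10]: {-9, -8, -6, -5, -3, -2, 0, 1, 3, 4, 6, 7, 9, 10}.

Counting them gives 14 values.

Answer: 14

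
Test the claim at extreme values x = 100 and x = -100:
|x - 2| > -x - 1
x = 100: LHS = |100 - 2| = |98| = 98, RHS = -100 - 1 = -101; 98 > -101 — holds
x = -100: LHS = |(-100) - 2| = |-102| = 102, RHS = -(-100) - 1 = 99; 102 > 99 — holds

Answer: Yes, holds for both x = 100 and x = -100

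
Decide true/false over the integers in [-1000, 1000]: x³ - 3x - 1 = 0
The claim fails at x = 0:
x = 0: LHS = 0³ - 3·0 - 1 = -1; -1 = 0 — FAILS

Because a single integer refutes it, the statement is false.

Answer: False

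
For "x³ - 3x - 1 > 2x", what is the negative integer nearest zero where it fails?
Testing negative integers from -1 downward:
x = -1: LHS = (-1)³ - 3·(-1) - 1 = 1, RHS = 2·(-1) = -2; 1 > -2 — holds
x = -2: LHS = (-2)³ - 3·(-2) - 1 = -3, RHS = 2·(-2) = -4; -3 > -4 — holds
x = -3: LHS = (-3)³ - 3·(-3) - 1 = -19, RHS = 2·(-3) = -6; -19 > -6 — FAILS  ← closest negative counterexample to 0

Answer: x = -3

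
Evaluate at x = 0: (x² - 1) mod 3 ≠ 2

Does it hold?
x = 0: LHS = (0² - 1) mod 3 = (-1) mod 3 = 2; 2 ≠ 2 — FAILS

The relation fails at x = 0, so x = 0 is a counterexample.

Answer: No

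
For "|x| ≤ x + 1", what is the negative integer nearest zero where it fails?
Testing negative integers from -1 downward:
x = -1: LHS = |-1| = 1, RHS = (-1) + 1 = 0; 1 ≤ 0 — FAILS  ← closest negative counterexample to 0

Answer: x = -1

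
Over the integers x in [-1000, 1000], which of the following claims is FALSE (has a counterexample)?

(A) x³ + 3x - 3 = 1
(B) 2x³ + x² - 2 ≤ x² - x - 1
(A) x = 0: LHS = 0³ + 3·0 - 3 = -3; -3 = 1 — FAILS
(B) x = 1: LHS = 2·1³ + 1² - 2 = 1, RHS = 1² - 1 - 1 = -1; 1 ≤ -1 — FAILS

Answer: Both A and B are false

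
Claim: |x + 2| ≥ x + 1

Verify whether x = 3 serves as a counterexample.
Substitute x = 3 into the relation:
x = 3: LHS = |3 + 2| = |5| = 5, RHS = 3 + 1 = 4; 5 ≥ 4 — holds

The relation holds at x = 3, so it is not a counterexample.

Answer: No, x = 3 is not a counterexample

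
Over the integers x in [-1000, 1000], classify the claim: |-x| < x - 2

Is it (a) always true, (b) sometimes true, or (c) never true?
Over all integers in [-1000, 1000], LHS − RHS is smallest at x = 0, where it equals 2:
x = 0: LHS = |-0| = |0| = 0, RHS = 0 - 2 = -2; 0 < -2 — FAILS
At the ends of the range:
x = -1000: LHS = |-(-1000)| = |1000| = 1000, RHS = (-1000) - 2 = -1002; 1000 < -1002 — FAILS
x = 1000: LHS = |-1000| = 1000, RHS = 1000 - 2 = 998; 1000 < 998 — FAILS
Hence LHS − RHS is never negative, i.e. LHS ≥ RHS throughout, so the claimed relation (<) fails for every integer in [-1000, 1000].

No integer in the range satisfies it.

Answer: Never true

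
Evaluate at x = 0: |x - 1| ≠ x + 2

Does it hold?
x = 0: LHS = |0 - 1| = |-1| = 1, RHS = 0 + 2 = 2; 1 ≠ 2 — holds

The relation is satisfied at x = 0.

Answer: Yes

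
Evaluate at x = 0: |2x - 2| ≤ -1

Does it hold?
x = 0: LHS = |2·0 - 2| = |-2| = 2; 2 ≤ -1 — FAILS

The relation fails at x = 0, so x = 0 is a counterexample.

Answer: No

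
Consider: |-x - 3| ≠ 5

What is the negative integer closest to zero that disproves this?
Testing negative integers from -1 downward:
(x = -1 through x = -2 all satisfy the relation; showing from x = -3.)
x = -3: LHS = |-(-3) - 3| = |0| = 0; 0 ≠ 5 — holds
x = -4: LHS = |-(-4) - 3| = |1| = 1; 1 ≠ 5 — holds
x = -5: LHS = |-(-5) - 3| = |2| = 2; 2 ≠ 5 — holds
x = -6: LHS = |-(-6) - 3| = |3| = 3; 3 ≠ 5 — holds
x = -7: LHS = |-(-7) - 3| = |4| = 4; 4 ≠ 5 — holds
x = -8: LHS = |-(-8) - 3| = |5| = 5; 5 ≠ 5 — FAILS  ← closest negative counterexample to 0

Answer: x = -8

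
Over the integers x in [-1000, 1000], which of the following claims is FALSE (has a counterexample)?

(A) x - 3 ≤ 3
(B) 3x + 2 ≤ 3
(A) x = 7: LHS = 7 - 3 = 4; 4 ≤ 3 — FAILS
(B) x = 1: LHS = 3·1 + 2 = 5; 5 ≤ 3 — FAILS

Answer: Both A and B are false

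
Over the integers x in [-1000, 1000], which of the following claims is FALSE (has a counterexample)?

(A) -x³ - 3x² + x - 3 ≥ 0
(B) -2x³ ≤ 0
(A) x = 0: LHS = -0³ - 3·0² + 0 - 3 = -3; -3 ≥ 0 — FAILS
(B) x = -1: LHS = -2·(-1)³ = 2; 2 ≤ 0 — FAILS

Answer: Both A and B are false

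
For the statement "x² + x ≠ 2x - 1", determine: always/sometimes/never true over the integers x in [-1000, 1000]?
Over all integers in [-1000, 1000], LHS − RHS is always positive; it is smallest at x = 0, where it equals 1:
x = 0: LHS = 0² + 0 = 0, RHS = 2·0 - 1 = -1; 0 ≠ -1 — holds
At the ends of the range:
x = -1000: LHS = (-1000)² + (-1000) = 999000, RHS = 2·(-1000) - 1 = -2001; 999000 ≠ -2001 — holds
x = 1000: LHS = 1000² + 1000 = 1001000, RHS = 2·1000 - 1 = 1999; 1001000 ≠ 1999 — holds
Hence LHS − RHS is never 0, i.e. the two sides are never equal, so the relation holds for every integer in [-1000, 1000].

No counterexample exists.

Answer: Always true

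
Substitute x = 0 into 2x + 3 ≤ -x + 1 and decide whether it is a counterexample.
Substitute x = 0 into the relation:
x = 0: LHS = 2·0 + 3 = 3, RHS = -0 + 1 = 1; 3 ≤ 1 — FAILS

Since the claim fails at x = 0, this value is a counterexample.

Answer: Yes, x = 0 is a counterexample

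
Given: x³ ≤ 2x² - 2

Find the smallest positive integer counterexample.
Testing positive integers:
x = 1: LHS = 1³ = 1, RHS = 2·1² - 2 = 0; 1 ≤ 0 — FAILS  ← smallest positive counterexample

Answer: x = 1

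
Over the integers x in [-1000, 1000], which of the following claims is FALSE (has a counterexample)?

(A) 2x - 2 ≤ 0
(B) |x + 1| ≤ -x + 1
(A) x = 2: LHS = 2·2 - 2 = 2; 2 ≤ 0 — FAILS
(B) x = 1: LHS = |1 + 1| = |2| = 2, RHS = -1 + 1 = 0; 2 ≤ 0 — FAILS

Answer: Both A and B are false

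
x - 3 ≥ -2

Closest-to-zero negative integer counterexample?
Testing negative integers from -1 downward:
x = -1: LHS = (-1) - 3 = -4; -4 ≥ -2 — FAILS  ← closest negative counterexample to 0

Answer: x = -1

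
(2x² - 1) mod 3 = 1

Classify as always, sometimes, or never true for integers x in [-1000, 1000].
Holds at x = 1: LHS = (2·1² - 1) mod 3 = 1 mod 3 = 1; 1 = 1 — holds
Fails at x = 0: LHS = (2·0² - 1) mod 3 = (-1) mod 3 = 2; 2 = 1 — FAILS
It is satisfied by some integers in the range but not all.

Answer: Sometimes true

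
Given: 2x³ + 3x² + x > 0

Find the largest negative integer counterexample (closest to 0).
Testing negative integers from -1 downward:
x = -1: LHS = 2·(-1)³ + 3·(-1)² + (-1) = 0; 0 > 0 — FAILS  ← closest negative counterexample to 0

Answer: x = -1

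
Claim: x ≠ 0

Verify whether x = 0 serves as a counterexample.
Substitute x = 0 into the relation:
x = 0: 0 ≠ 0 — FAILS

Since the claim fails at x = 0, this value is a counterexample.

Answer: Yes, x = 0 is a counterexample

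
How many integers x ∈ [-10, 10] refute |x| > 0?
Counterexamples in [-10, 10]: {0}.

Counting them gives 1 values.

Answer: 1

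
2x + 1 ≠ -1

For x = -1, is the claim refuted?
Substitute x = -1 into the relation:
x = -1: LHS = 2·(-1) + 1 = -1; -1 ≠ -1 — FAILS

Since the claim fails at x = -1, this value is a counterexample.

Answer: Yes, x = -1 is a counterexample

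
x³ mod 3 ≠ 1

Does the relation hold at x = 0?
x = 0: LHS = (0³) mod 3 = 0 mod 3 = 0; 0 ≠ 1 — holds

The relation is satisfied at x = 0.

Answer: Yes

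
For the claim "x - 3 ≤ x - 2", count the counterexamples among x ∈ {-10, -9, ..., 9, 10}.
Over all integers in [-10, 10], LHS − RHS is largest at x = 0, where it equals -1:
x = 0: LHS = 0 - 3 = -3, RHS = 0 - 2 = -2; -3 ≤ -2 — holds
At the ends of the range:
x = -10: LHS = (-10) - 3 = -13, RHS = (-10) - 2 = -12; -13 ≤ -12 — holds
x = 10: LHS = 10 - 3 = 7, RHS = 10 - 2 = 8; 7 ≤ 8 — holds
Hence LHS − RHS is never positive, i.e. LHS ≤ RHS throughout, so the relation holds for every integer in [-10, 10].

No counterexample appears in that range.

Answer: 0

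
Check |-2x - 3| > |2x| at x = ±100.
x = 100: LHS = |-2·100 - 3| = |-203| = 203, RHS = |2·100| = |200| = 200; 203 > 200 — holds
x = -100: LHS = |-2·(-100) - 3| = |197| = 197, RHS = |2·(-100)| = |-200| = 200; 197 > 200 — FAILS

Answer: Partially: holds for x = 100, fails for x = -100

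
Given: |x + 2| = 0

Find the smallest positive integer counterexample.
Testing positive integers:
x = 1: LHS = |1 + 2| = |3| = 3; 3 = 0 — FAILS  ← smallest positive counterexample

Answer: x = 1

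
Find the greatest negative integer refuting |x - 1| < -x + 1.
Testing negative integers from -1 downward:
x = -1: LHS = |(-1) - 1| = |-2| = 2, RHS = -(-1) + 1 = 2; 2 < 2 — FAILS  ← closest negative counterexample to 0

Answer: x = -1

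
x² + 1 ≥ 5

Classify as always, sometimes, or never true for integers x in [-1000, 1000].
Holds at x = 2: LHS = 2² + 1 = 5; 5 ≥ 5 — holds
Fails at x = 0: LHS = 0² + 1 = 1; 1 ≥ 5 — FAILS
It is satisfied by some integers in the range but not all.

Answer: Sometimes true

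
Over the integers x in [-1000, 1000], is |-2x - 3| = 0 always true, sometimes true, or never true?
Over all integers in [-1000, 1000], LHS − RHS is always positive; it is smallest at x = -1, where it equals 1:
x = -1: LHS = |-2·(-1) - 3| = |-1| = 1; 1 = 0 — FAILS
At the ends of the range:
x = -1000: LHS = |-2·(-1000) - 3| = |1997| = 1997; 1997 = 0 — FAILS
x = 1000: LHS = |-2·1000 - 3| = |-2003| = 2003; 2003 = 0 — FAILS
Hence LHS − RHS is never 0, i.e. the two sides are never equal, so the claimed relation (=) fails for every integer in [-1000, 1000].

No integer in the range satisfies it.

Answer: Never true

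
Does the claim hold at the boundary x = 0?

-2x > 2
x = 0: LHS = -2·0 = 0; 0 > 2 — FAILS

The relation fails at x = 0, so x = 0 is a counterexample.

Answer: No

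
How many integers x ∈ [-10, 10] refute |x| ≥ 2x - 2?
Counterexamples in [-10, 10]: {3, 4, 5, 6, 7, 8, 9, 10}.

Counting them gives 8 values.

Answer: 8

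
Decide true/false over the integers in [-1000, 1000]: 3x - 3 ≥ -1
The claim fails at x = 0:
x = 0: LHS = 3·0 - 3 = -3; -3 ≥ -1 — FAILS

Because a single integer refutes it, the statement is false.

Answer: False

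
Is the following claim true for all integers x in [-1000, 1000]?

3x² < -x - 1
The claim fails at x = 0:
x = 0: LHS = 3·0² = 0, RHS = -0 - 1 = -1; 0 < -1 — FAILS

Because a single integer refutes it, the statement is false.

Answer: False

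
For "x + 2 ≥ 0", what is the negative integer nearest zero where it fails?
Testing negative integers from -1 downward:
x = -1: LHS = (-1) + 2 = 1; 1 ≥ 0 — holds
x = -2: LHS = (-2) + 2 = 0; 0 ≥ 0 — holds
x = -3: LHS = (-3) + 2 = -1; -1 ≥ 0 — FAILS  ← closest negative counterexample to 0

Answer: x = -3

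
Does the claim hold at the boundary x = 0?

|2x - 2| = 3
x = 0: LHS = |2·0 - 2| = |-2| = 2; 2 = 3 — FAILS

The relation fails at x = 0, so x = 0 is a counterexample.

Answer: No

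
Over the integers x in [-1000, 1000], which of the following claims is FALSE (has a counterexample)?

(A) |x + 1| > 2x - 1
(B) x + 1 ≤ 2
(A) x = 2: LHS = |2 + 1| = |3| = 3, RHS = 2·2 - 1 = 3; 3 > 3 — FAILS
(B) x = 2: LHS = 2 + 1 = 3; 3 ≤ 2 — FAILS

Answer: Both A and B are false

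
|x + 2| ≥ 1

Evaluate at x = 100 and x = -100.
x = 100: LHS = |100 + 2| = |102| = 102; 102 ≥ 1 — holds
x = -100: LHS = |(-100) + 2| = |-98| = 98; 98 ≥ 1 — holds

Answer: Yes, holds for both x = 100 and x = -100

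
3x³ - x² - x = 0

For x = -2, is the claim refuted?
Substitute x = -2 into the relation:
x = -2: LHS = 3·(-2)³ - (-2)² - (-2) = -26; -26 = 0 — FAILS

Since the claim fails at x = -2, this value is a counterexample.

Answer: Yes, x = -2 is a counterexample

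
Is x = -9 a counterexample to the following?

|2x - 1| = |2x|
Substitute x = -9 into the relation:
x = -9: LHS = |2·(-9) - 1| = |-19| = 19, RHS = |2·(-9)| = |-18| = 18; 19 = 18 — FAILS

Since the claim fails at x = -9, this value is a counterexample.

Answer: Yes, x = -9 is a counterexample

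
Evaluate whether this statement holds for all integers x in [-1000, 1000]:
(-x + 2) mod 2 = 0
The claim fails at x = 1:
x = 1: LHS = (-1 + 2) mod 2 = 1 mod 2 = 1; 1 = 0 — FAILS

Because a single integer refutes it, the statement is false.

Answer: False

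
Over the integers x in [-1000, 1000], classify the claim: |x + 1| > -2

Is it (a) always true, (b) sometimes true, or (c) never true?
An absolute value is never negative, so the left side is ≥ 0 for every x, while the right side is -2. Tightest case in [-1000, 1000] is x = -1:
x = -1: LHS = |(-1) + 1| = |0| = 0; 0 > -2 — holds
Hence LHS − RHS is never zero or negative, i.e. LHS > RHS throughout, so the relation holds for every integer in [-1000, 1000].

No counterexample exists.

Answer: Always true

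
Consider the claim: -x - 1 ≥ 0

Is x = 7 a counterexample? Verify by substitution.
Substitute x = 7 into the relation:
x = 7: LHS = -7 - 1 = -8; -8 ≥ 0 — FAILS

Since the claim fails at x = 7, this value is a counterexample.

Answer: Yes, x = 7 is a counterexample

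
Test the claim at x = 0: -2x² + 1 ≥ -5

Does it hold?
x = 0: LHS = -2·0² + 1 = 1; 1 ≥ -5 — holds

The relation is satisfied at x = 0.

Answer: Yes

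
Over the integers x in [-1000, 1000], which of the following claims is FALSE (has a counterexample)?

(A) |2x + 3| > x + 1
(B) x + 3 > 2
(A) Over all integers in [-1000, 1000], LHS − RHS is smallest at x = -1, where it equals 1:
x = -1: LHS = |2·(-1) + 3| = |1| = 1, RHS = (-1) + 1 = 0; 1 > 0 — holds
At the ends of the range:
x = -1000: LHS = |2·(-1000) + 3| = |-1997| = 1997, RHS = (-1000) + 1 = -999; 1997 > -999 — holds
x = 1000: LHS = |2·1000 + 3| = |2003| = 2003, RHS = 1000 + 1 = 1001; 2003 > 1001 — holds
Hence LHS − RHS is never zero or negative, i.e. LHS > RHS throughout, so the relation holds for every integer in [-1000, 1000].

(B) x = -1: LHS = (-1) + 3 = 2; 2 > 2 — FAILS

Only (B) has a counterexample.

Answer: B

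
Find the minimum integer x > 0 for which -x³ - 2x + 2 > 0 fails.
Testing positive integers:
x = 1: LHS = -1³ - 2·1 + 2 = -1; -1 > 0 — FAILS  ← smallest positive counterexample

Answer: x = 1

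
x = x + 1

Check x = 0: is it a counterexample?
Substitute x = 0 into the relation:
x = 0: RHS = 0 + 1 = 1; 0 = 1 — FAILS

Since the claim fails at x = 0, this value is a counterexample.

Answer: Yes, x = 0 is a counterexample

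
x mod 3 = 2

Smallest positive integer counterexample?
Testing positive integers:
x = 1: LHS = 1 mod 3 = 1; 1 = 2 — FAILS  ← smallest positive counterexample

Answer: x = 1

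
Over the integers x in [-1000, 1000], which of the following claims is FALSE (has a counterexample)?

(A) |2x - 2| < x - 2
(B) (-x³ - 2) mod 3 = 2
(A) x = 0: LHS = |2·0 - 2| = |-2| = 2, RHS = 0 - 2 = -2; 2 < -2 — FAILS
(B) x = 0: LHS = (-0³ - 2) mod 3 = (-2) mod 3 = 1; 1 = 2 — FAILS

Answer: Both A and B are false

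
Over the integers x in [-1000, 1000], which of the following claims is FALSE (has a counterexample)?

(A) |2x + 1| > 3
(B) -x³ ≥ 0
(A) x = 0: LHS = |2·0 + 1| = |1| = 1; 1 > 3 — FAILS
(B) x = 1: LHS = -1³ = -1; -1 ≥ 0 — FAILS

Answer: Both A and B are false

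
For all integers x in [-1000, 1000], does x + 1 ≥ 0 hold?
The claim fails at x = -2:
x = -2: LHS = (-2) + 1 = -1; -1 ≥ 0 — FAILS

Because a single integer refutes it, the statement is false.

Answer: False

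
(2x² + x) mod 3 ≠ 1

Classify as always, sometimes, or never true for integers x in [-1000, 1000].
Holds at x = 0: LHS = (2·0² + 0) mod 3 = 0 mod 3 = 0; 0 ≠ 1 — holds
Fails at x = -1: LHS = (2·(-1)² + (-1)) mod 3 = 1 mod 3 = 1; 1 ≠ 1 — FAILS
It is satisfied by some integers in the range but not all.

Answer: Sometimes true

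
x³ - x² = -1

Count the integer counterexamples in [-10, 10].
Counterexamples in [-10, 10]: {-10, -9, -8, -7, -6, -5, -4, -3, -2, -1, 0, 1, 2, 3, 4, 5, 6, 7, 8, 9, 10}.

Counting them gives 21 values.

Answer: 21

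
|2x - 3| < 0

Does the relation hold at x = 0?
x = 0: LHS = |2·0 - 3| = |-3| = 3; 3 < 0 — FAILS

The relation fails at x = 0, so x = 0 is a counterexample.

Answer: No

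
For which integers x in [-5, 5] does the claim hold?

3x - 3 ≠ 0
Holds for: {-5, -4, -3, -2, -1, 0, 2, 3, 4, 5}
Fails for: {1}

Answer: {-5, -4, -3, -2, -1, 0, 2, 3, 4, 5}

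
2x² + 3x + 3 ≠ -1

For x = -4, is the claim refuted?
Substitute x = -4 into the relation:
x = -4: LHS = 2·(-4)² + 3·(-4) + 3 = 23; 23 ≠ -1 — holds

The relation holds at x = -4, so it is not a counterexample.

Answer: No, x = -4 is not a counterexample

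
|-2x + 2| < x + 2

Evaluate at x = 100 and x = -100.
x = 100: LHS = |-2·100 + 2| = |-198| = 198, RHS = 100 + 2 = 102; 198 < 102 — FAILS
x = -100: LHS = |-2·(-100) + 2| = |202| = 202, RHS = (-100) + 2 = -98; 202 < -98 — FAILS

Answer: No, fails for both x = 100 and x = -100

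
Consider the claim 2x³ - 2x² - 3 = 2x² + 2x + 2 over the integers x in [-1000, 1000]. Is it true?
The claim fails at x = 0:
x = 0: LHS = 2·0³ - 2·0² - 3 = -3, RHS = 2·0² + 2·0 + 2 = 2; -3 = 2 — FAILS

Because a single integer refutes it, the statement is false.

Answer: False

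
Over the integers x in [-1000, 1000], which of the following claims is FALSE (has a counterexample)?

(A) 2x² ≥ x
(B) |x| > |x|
(A) Over all integers in [-1000, 1000], LHS − RHS is smallest at x = 0, where it equals 0:
x = 0: LHS = 2·0² = 0; 0 ≥ 0 — holds
At the ends of the range:
x = -1000: LHS = 2·(-1000)² = 2000000; 2000000 ≥ -1000 — holds
x = 1000: LHS = 2·1000² = 2000000; 2000000 ≥ 1000 — holds
Hence LHS − RHS is never negative, i.e. LHS ≥ RHS throughout, so the relation holds for every integer in [-1000, 1000].

(B) x = 0: LHS = |0| = 0, RHS = |0| = 0; 0 > 0 — FAILS

Only (B) has a counterexample.

Answer: B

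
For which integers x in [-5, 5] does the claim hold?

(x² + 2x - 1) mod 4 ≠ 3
Holds for: {-5, -3, -1, 1, 3, 5}
Fails for: {-4, -2, 0, 2, 4}

Answer: {-5, -3, -1, 1, 3, 5}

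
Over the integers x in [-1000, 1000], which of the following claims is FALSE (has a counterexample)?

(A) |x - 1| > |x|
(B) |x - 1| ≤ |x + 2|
(A) x = 1: LHS = |1 - 1| = |0| = 0, RHS = |1| = 1; 0 > 1 — FAILS
(B) x = -1: LHS = |(-1) - 1| = |-2| = 2, RHS = |(-1) + 2| = |1| = 1; 2 ≤ 1 — FAILS

Answer: Both A and B are false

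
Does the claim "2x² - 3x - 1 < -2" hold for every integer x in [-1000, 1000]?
The claim fails at x = 0:
x = 0: LHS = 2·0² - 3·0 - 1 = -1; -1 < -2 — FAILS

Because a single integer refutes it, the statement is false.

Answer: False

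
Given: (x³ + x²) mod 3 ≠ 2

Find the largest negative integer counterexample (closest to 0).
Testing negative integers from -1 downward:
x = -1: LHS = ((-1)³ + (-1)²) mod 3 = 0 mod 3 = 0; 0 ≠ 2 — holds
x = -2: LHS = ((-2)³ + (-2)²) mod 3 = (-4) mod 3 = 2; 2 ≠ 2 — FAILS  ← closest negative counterexample to 0

Answer: x = -2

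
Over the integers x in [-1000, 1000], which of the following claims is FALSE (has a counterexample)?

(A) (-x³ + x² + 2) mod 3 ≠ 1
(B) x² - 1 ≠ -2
(A) x = -1: LHS = (-(-1)³ + (-1)² + 2) mod 3 = 4 mod 3 = 1; 1 ≠ 1 — FAILS

(B) Over all integers in [-1000, 1000], LHS − RHS is always positive; it is smallest at x = 0, where it equals 1:
x = 0: LHS = 0² - 1 = -1; -1 ≠ -2 — holds
At the ends of the range:
x = -1000: LHS = (-1000)² - 1 = 999999; 999999 ≠ -2 — holds
x = 1000: LHS = 1000² - 1 = 999999; 999999 ≠ -2 — holds
Hence LHS − RHS is never 0, i.e. the two sides are never equal, so the relation holds for every integer in [-1000, 1000].

Only (A) has a counterexample.

Answer: A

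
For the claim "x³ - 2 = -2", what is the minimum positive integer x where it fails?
Testing positive integers:
x = 1: LHS = 1³ - 2 = -1; -1 = -2 — FAILS  ← smallest positive counterexample

Answer: x = 1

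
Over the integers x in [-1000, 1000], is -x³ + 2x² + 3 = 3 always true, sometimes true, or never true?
Holds at x = 0: LHS = -0³ + 2·0² + 3 = 3; 3 = 3 — holds
Fails at x = 1: LHS = -1³ + 2·1² + 3 = 4; 4 = 3 — FAILS
It is satisfied by some integers in the range but not all.

Answer: Sometimes true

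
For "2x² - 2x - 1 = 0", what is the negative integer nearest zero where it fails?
Testing negative integers from -1 downward:
x = -1: LHS = 2·(-1)² - 2·(-1) - 1 = 3; 3 = 0 — FAILS  ← closest negative counterexample to 0

Answer: x = -1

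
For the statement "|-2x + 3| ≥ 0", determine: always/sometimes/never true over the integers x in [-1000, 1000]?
An absolute value is never negative, so the left side is ≥ 0 for every x, while the right side is 0. Tightest case in [-1000, 1000] is x = 1:
x = 1: LHS = |-2·1 + 3| = |1| = 1; 1 ≥ 0 — holds
Hence LHS − RHS is never negative, i.e. LHS ≥ RHS throughout, so the relation holds for every integer in [-1000, 1000].

No counterexample exists.

Answer: Always true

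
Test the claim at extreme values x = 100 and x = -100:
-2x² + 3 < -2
x = 100: LHS = -2·100² + 3 = -19997; -19997 < -2 — holds
x = -100: LHS = -2·(-100)² + 3 = -19997; -19997 < -2 — holds

Answer: Yes, holds for both x = 100 and x = -100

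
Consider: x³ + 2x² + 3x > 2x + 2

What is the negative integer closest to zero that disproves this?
Testing negative integers from -1 downward:
x = -1: LHS = (-1)³ + 2·(-1)² + 3·(-1) = -2, RHS = 2·(-1) + 2 = 0; -2 > 0 — FAILS  ← closest negative counterexample to 0

Answer: x = -1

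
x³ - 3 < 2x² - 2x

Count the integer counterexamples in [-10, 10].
Counterexamples in [-10, 10]: {2, 3, 4, 5, 6, 7, 8, 9, 10}.

Counting them gives 9 values.

Answer: 9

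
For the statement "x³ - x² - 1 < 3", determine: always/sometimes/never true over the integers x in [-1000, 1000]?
Holds at x = 0: LHS = 0³ - 0² - 1 = -1; -1 < 3 — holds
Fails at x = 2: LHS = 2³ - 2² - 1 = 3; 3 < 3 — FAILS
It is satisfied by some integers in the range but not all.

Answer: Sometimes true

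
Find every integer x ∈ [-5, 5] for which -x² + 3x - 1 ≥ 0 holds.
Holds for: {1, 2}
Fails for: {-5, -4, -3, -2, -1, 0, 3, 4, 5}

Answer: {1, 2}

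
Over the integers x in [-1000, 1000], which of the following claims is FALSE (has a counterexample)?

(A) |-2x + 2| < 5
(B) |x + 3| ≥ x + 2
(A) x = -2: LHS = |-2·(-2) + 2| = |6| = 6; 6 < 5 — FAILS

(B) Over all integers in [-1000, 1000], LHS − RHS is smallest at x = 0, where it equals 1:
x = 0: LHS = |0 + 3| = |3| = 3, RHS = 0 + 2 = 2; 3 ≥ 2 — holds
At the ends of the range:
x = -1000: LHS = |(-1000) + 3| = |-997| = 997, RHS = (-1000) + 2 = -998; 997 ≥ -998 — holds
x = 1000: LHS = |1000 + 3| = |1003| = 1003, RHS = 1000 + 2 = 1002; 1003 ≥ 1002 — holds
Hence LHS − RHS is never negative, i.e. LHS ≥ RHS throughout, so the relation holds for every integer in [-1000, 1000].

Only (A) has a counterexample.

Answer: A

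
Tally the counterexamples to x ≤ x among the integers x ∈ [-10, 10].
Over all integers in [-10, 10], LHS − RHS is largest at x = 0, where it equals 0:
x = 0: 0 ≤ 0 — holds
At the ends of the range:
x = -10: -10 ≤ -10 — holds
x = 10: 10 ≤ 10 — holds
Hence LHS − RHS is never positive, i.e. LHS ≤ RHS throughout, so the relation holds for every integer in [-10, 10].

No counterexample appears in that range.

Answer: 0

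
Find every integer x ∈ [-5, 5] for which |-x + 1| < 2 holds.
Holds for: {0, 1, 2}
Fails for: {-5, -4, -3, -2, -1, 3, 4, 5}

Answer: {0, 1, 2}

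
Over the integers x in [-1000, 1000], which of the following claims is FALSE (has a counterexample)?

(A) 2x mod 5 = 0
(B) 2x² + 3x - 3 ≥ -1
(A) x = 1: LHS = (2·1) mod 5 = 2 mod 5 = 2; 2 = 0 — FAILS
(B) x = 0: LHS = 2·0² + 3·0 - 3 = -3; -3 ≥ -1 — FAILS

Answer: Both A and B are false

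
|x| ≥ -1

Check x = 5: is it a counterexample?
Substitute x = 5 into the relation:
x = 5: LHS = |5| = 5; 5 ≥ -1 — holds

The relation holds at x = 5, so it is not a counterexample.

Answer: No, x = 5 is not a counterexample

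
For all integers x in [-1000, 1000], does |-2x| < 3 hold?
The claim fails at x = 2:
x = 2: LHS = |-2·2| = |-4| = 4; 4 < 3 — FAILS

Because a single integer refutes it, the statement is false.

Answer: False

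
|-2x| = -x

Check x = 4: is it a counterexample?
Substitute x = 4 into the relation:
x = 4: LHS = |-2·4| = |-8| = 8; 8 = -4 — FAILS

Since the claim fails at x = 4, this value is a counterexample.

Answer: Yes, x = 4 is a counterexample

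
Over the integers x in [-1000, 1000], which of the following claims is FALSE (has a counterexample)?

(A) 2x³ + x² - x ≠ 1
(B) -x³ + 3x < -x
(A) Track d = LHS − RHS over the integers in [-1000, 1000]. Equality would need d = 0, but d changes sign only between consecutive integers, jumping over 0:
x = 0: LHS = 2·0³ + 0² - 0 = 0; 0 ≠ 1 — holds  (d = -1)
x = 1: LHS = 2·1³ + 1² - 1 = 2; 2 ≠ 1 — holds  (d = 1)
Away from these crossings d keeps a constant sign, and checking every integer in [-1000, 1000] confirms d ≠ 0 throughout. Hence the two sides are never equal, so the relation holds for every integer in [-1000, 1000].

(B) x = 0: LHS = -0³ + 3·0 = 0, RHS = -0 = 0; 0 < 0 — FAILS

Only (B) has a counterexample.

Answer: B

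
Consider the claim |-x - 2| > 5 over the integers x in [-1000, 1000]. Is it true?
The claim fails at x = 0:
x = 0: LHS = |-0 - 2| = |-2| = 2; 2 > 5 — FAILS

Because a single integer refutes it, the statement is false.

Answer: False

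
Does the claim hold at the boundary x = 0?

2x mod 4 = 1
x = 0: LHS = (2·0) mod 4 = 0 mod 4 = 0; 0 = 1 — FAILS

The relation fails at x = 0, so x = 0 is a counterexample.

Answer: No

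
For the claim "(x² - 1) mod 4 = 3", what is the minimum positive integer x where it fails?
Testing positive integers:
x = 1: LHS = (1² - 1) mod 4 = 0 mod 4 = 0; 0 = 3 — FAILS  ← smallest positive counterexample

Answer: x = 1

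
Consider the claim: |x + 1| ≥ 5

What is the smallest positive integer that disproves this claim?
Testing positive integers:
x = 1: LHS = |1 + 1| = |2| = 2; 2 ≥ 5 — FAILS  ← smallest positive counterexample

Answer: x = 1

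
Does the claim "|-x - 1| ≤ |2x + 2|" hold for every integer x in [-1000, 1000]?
Over all integers in [-1000, 1000], LHS − RHS is largest at x = -1, where it equals 0:
x = -1: LHS = |-(-1) - 1| = |0| = 0, RHS = |2·(-1) + 2| = |0| = 0; 0 ≤ 0 — holds
At the ends of the range:
x = -1000: LHS = |-(-1000) - 1| = |999| = 999, RHS = |2·(-1000) + 2| = |-1998| = 1998; 999 ≤ 1998 — holds
x = 1000: LHS = |-1000 - 1| = |-1001| = 1001, RHS = |2·1000 + 2| = |2002| = 2002; 1001 ≤ 2002 — holds
Hence LHS − RHS is never positive, i.e. LHS ≤ RHS throughout, so the relation holds for every integer in [-1000, 1000].

No counterexample exists.

Answer: True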